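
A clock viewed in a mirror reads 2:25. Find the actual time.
Reflection across the vertical (12-6) axis maps a hand at angle A degrees to (360 - A) degrees, which sends a reading of T minutes past 12:00 to (720 - T) minutes past 12:00.
Mirror reads 2:25 = 145 minutes past 12:00.
Actual time: (720 - 145) mod 720 = 575 minutes = 9:35.

Final answer: 9:35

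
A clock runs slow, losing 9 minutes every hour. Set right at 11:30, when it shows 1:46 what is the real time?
For every 60 true minutes, the faulty clock advances 51 minutes, so 1 faulty-clock minute corresponds to 60/51 true minutes.
From 11:30 to 1:46 on the faulty dial is 136 minutes.
True elapsed: 136 x 60/51 = 160 minutes = 2 hours and 40 minutes.
True time: 11:30 + 2 hours and 40 minutes = 2:10.

Final answer: 2:10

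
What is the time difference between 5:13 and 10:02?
From 5:13 to 10:02:
(10 x 60 + 2) - (5 x 60 + 13) = 602 - 313 = 289 minutes
= 4 hours and 49 minutes

Final answer: 4 hours and 49 minutes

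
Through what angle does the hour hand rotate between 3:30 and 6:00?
The hour hand moves 0.5 degrees per minute.
Time elapsed: 6:00 - 3:30 = 150 minutes
Angular displacement: 150 x 0.5 = 75 degrees

Final answer: 75 degrees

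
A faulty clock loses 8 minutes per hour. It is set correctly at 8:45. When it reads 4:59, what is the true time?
For every 60 true minutes, the faulty clock advances 52 minutes, so 1 faulty-clock minute corresponds to 60/52 true minutes.
From 8:45 to 4:59 on the faulty dial is 494 minutes.
True elapsed: 494 x 60/52 = 570 minutes = 9 hours and 30 minutes.
True time: 8:45 + 9 hours and 30 minutes = 6:15.

Final answer: 6:15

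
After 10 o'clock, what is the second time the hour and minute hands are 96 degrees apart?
At t minutes past 10:00, the hour hand is at 30 x 10 + 0.5t degrees and the minute hand is at 6t degrees.
The smaller angle between them is 96 degrees when |30H - 5.5t| = 96 or |30H - 5.5t| = 264.
With H = 10, solve 30 x 10 - 5.5t = +/- target for each target:
  t = (30 x 10 - 96) / 5.5 = 37.09
  t = (30 x 10 + 96) / 5.5 = 72 (outside (0, 60))
  t = (30 x 10 - 264) / 5.5 = 6.55
  t = (30 x 10 + 264) / 5.5 = 102.55 (outside (0, 60))
Valid solutions in (0, 60): {6.55, 37.09} minutes.
The second occurrence is t = 37.09 minutes.
The hands form a 96-degree angle at 37.09 minutes past 10:00.

Final answer: 37.09 minutes past 10:00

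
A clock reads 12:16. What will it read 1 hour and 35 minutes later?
Starting time: 12:16
Adding 35 minutes to 16 minutes: 16 + 35 = 51 minutes
Adding 1 hour: 12 + 1 = 13 - 12 = 1
Final time: 1:51

Final answer: 1:51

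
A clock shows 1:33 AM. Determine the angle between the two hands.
Hour hand position: 1 x 30 + 33 x 0.5 = 46.5 degrees
Minute hand position: 33 x 6 = 198 degrees
Difference: |46.5 - 198| = 151.5 degrees
The angle between the hands is 151.5 degrees

Final answer: 151.5 degrees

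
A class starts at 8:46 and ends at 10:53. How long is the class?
From 8:46 to 10:53:
(10 x 60 + 53) - (8 x 60 + 46) = 653 - 526 = 127 minutes
= 2 hours and 7 minutes

Final answer: 2 hours and 7 minutes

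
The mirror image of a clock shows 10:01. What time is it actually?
Reflection across the vertical (12-6) axis maps a hand at angle A degrees to (360 - A) degrees, which sends a reading of T minutes past 12:00 to (720 - T) minutes past 12:00.
Mirror reads 10:01 = 601 minutes past 12:00.
Actual time: (720 - 601) mod 720 = 119 minutes = 1:59.

Final answer: 1:59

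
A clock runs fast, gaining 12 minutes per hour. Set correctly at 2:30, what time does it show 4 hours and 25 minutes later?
For every 60 true minutes, the faulty clock advances 60 + 12 = 72 minutes.
True elapsed: 4 hours and 25 minutes = 265 minutes.
Faulty clock advances: 265 x 72/60 = 318 minutes (drift: 53 minutes ahead).
Shown time: 2:30 + 318 minutes = 7:48.

Final answer: 7:48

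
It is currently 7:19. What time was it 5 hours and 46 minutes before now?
Starting time: 7:19 = 439 total minutes past 12:00
Subtracting: 5 hours and 46 minutes = 346 minutes
439 - 346 = 93 minutes
= 1 hour and 33 minutes past 12:00 = 1:33

Final answer: 1:33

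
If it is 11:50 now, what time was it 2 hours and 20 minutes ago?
Starting time: 11:50 = 710 total minutes past 12:00
Subtracting: 2 hours and 20 minutes = 140 minutes
710 - 140 = 570 minutes
= 9 hours and 30 minutes past 12:00 = 9:30

Final answer: 9:30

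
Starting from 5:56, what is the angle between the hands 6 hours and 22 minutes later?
First find the time 6 hours and 22 minutes after 5:56.
Total minutes: 5 x 60 + 56 + 6 x 60 + 22 = 738.
738 mod 720 = 18 minutes = 12:18.
Now compute the angle at 12:18:
Hour hand: 0 x 30 + 18 x 0.5 = 9 degrees
Minute hand: 18 x 6 = 108 degrees
Difference: |9 - 108| = 99 degrees
The angle is 99 degrees

Final answer: 99 degrees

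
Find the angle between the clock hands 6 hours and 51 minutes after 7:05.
First find the time 6 hours and 51 minutes after 7:05.
Total minutes: 7 x 60 + 5 + 6 x 60 + 51 = 836.
836 mod 720 = 116 minutes = 1:56.
Now compute the angle at 1:56:
Hour hand: 1 x 30 + 56 x 0.5 = 58 degrees
Minute hand: 56 x 6 = 336 degrees
Difference: |58 - 336| = 278 degrees
Smaller angle: 360 - 278 = 82 degrees

Final answer: 82 degrees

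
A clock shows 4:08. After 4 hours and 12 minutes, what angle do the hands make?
First find the time 4 hours and 12 minutes after 4:08.
Total minutes: 4 x 60 + 8 + 4 x 60 + 12 = 500.
500 mod 720 = 500 minutes = 8:20.
Now compute the angle at 8:20:
Hour hand: 8 x 30 + 20 x 0.5 = 250 degrees
Minute hand: 20 x 6 = 120 degrees
Difference: |250 - 120| = 130 degrees
The angle is 130 degrees

Final answer: 130 degrees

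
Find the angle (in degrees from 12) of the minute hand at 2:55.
The minute hand moves 6 degrees per minute.
At 2:55: 55 x 6 = 330 degrees

Final answer: 330 degrees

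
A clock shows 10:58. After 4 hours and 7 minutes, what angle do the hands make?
First find the time 4 hours and 7 minutes after 10:58.
Total minutes: 10 x 60 + 58 + 4 x 60 + 7 = 905.
905 mod 720 = 185 minutes = 3:05.
Now compute the angle at 3:05:
Hour hand: 3 x 30 + 5 x 0.5 = 92.5 degrees
Minute hand: 5 x 6 = 30 degrees
Difference: |92.5 - 30| = 62.5 degrees
The angle is 62.5 degrees

Final answer: 62.5 degrees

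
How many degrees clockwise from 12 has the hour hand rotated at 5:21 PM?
The hour hand moves 30 degrees per hour and 0.5 degrees per minute.
At 5:21: (5) x 30 + 21 x 0.5 = 150 + 10.5 = 160.5 degrees

Final answer: 160.5 degrees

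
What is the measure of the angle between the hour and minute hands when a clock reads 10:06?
Hour hand position: 10 x 30 + 6 x 0.5 = 303 degrees
Minute hand position: 6 x 6 = 36 degrees
Difference: |303 - 36| = 267 degrees
Since 267 > 180, the smaller angle is 360 - 267 = 93 degrees

Final answer: 93 degrees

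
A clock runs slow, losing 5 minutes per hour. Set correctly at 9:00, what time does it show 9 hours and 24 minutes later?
For every 60 true minutes, the faulty clock advances 60 - 5 = 55 minutes.
True elapsed: 9 hours and 24 minutes = 564 minutes.
Faulty clock advances: 564 x 55/60 = 517 minutes (drift: 47 minutes behind).
Shown time: 9:00 + 517 minutes = 5:37.

Final answer: 5:37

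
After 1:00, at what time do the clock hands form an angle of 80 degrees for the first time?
At t minutes past 1:00, the hour hand is at 30 x 1 + 0.5t degrees and the minute hand is at 6t degrees.
The smaller angle between them is 80 degrees when |30H - 5.5t| = 80 or |30H - 5.5t| = 280.
With H = 1, solve 30 x 1 - 5.5t = +/- target for each target:
  t = (30 x 1 - 80) / 5.5 = -9.09 (outside (0, 60))
  t = (30 x 1 + 80) / 5.5 = 20
  t = (30 x 1 - 280) / 5.5 = -45.45 (outside (0, 60))
  t = (30 x 1 + 280) / 5.5 = 56.36
Valid solutions in (0, 60): {20, 56.36} minutes.
The first occurrence is t = 20 minutes.
The hands form a 80-degree angle at 20 minutes past 1:00.

Final answer: 20 minutes past 1:00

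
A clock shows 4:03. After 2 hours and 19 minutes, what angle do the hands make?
First find the time 2 hours and 19 minutes after 4:03.
Total minutes: 4 x 60 + 3 + 2 x 60 + 19 = 382.
382 mod 720 = 382 minutes = 6:22.
Now compute the angle at 6:22:
Hour hand: 6 x 30 + 22 x 0.5 = 191 degrees
Minute hand: 22 x 6 = 132 degrees
Difference: |191 - 132| = 59 degrees
The angle is 59 degrees

Final answer: 59 degrees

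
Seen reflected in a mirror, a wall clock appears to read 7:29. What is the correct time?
Reflection across the vertical (12-6) axis maps a hand at angle A degrees to (360 - A) degrees, which sends a reading of T minutes past 12:00 to (720 - T) minutes past 12:00.
Mirror reads 7:29 = 449 minutes past 12:00.
Actual time: (720 - 449) mod 720 = 271 minutes = 4:31.

Final answer: 4:31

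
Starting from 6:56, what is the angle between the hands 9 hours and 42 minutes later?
First find the time 9 hours and 42 minutes after 6:56.
Total minutes: 6 x 60 + 56 + 9 x 60 + 42 = 998.
998 mod 720 = 278 minutes = 4:38.
Now compute the angle at 4:38:
Hour hand: 4 x 30 + 38 x 0.5 = 139 degrees
Minute hand: 38 x 6 = 228 degrees
Difference: |139 - 228| = 89 degrees
The angle is 89 degrees

Final answer: 89 degrees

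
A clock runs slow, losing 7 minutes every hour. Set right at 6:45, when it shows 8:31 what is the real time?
For every 60 true minutes, the faulty clock advances 53 minutes, so 1 faulty-clock minute corresponds to 60/53 true minutes.
From 6:45 to 8:31 on the faulty dial is 106 minutes.
True elapsed: 106 x 60/53 = 120 minutes = 2 hours.
True time: 6:45 + 2 hours = 8:45.

Final answer: 8:45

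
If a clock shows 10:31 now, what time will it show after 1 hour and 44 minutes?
Starting time: 10:31
Adding 44 minutes to 31 minutes: 31 + 44 = 75 minutes = 1 hour and 15 minutes
Adding 1 hour: 10 + 1 + 1 (carry) = 12
Final time: 12:15

Final answer: 12:15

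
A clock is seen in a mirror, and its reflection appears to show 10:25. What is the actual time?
Reflection across the vertical (12-6) axis maps a hand at angle A degrees to (360 - A) degrees, which sends a reading of T minutes past 12:00 to (720 - T) minutes past 12:00.
Mirror reads 10:25 = 625 minutes past 12:00.
Actual time: (720 - 625) mod 720 = 95 minutes = 1:35.

Final answer: 1:35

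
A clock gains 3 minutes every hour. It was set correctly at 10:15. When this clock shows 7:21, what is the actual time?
For every 60 true minutes, the faulty clock advances 63 minutes, so 1 faulty-clock minute corresponds to 60/63 true minutes.
From 10:15 to 7:21 on the faulty dial is 546 minutes.
True elapsed: 546 x 60/63 = 520 minutes = 8 hours and 40 minutes.
True time: 10:15 + 8 hours and 40 minutes = 6:55.

Final answer: 6:55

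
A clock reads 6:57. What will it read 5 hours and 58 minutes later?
Starting time: 6:57
Adding 58 minutes to 57 minutes: 57 + 58 = 115 minutes = 1 hour and 55 minutes
Adding 5 hours: 6 + 5 + 1 (carry) = 12
Final time: 12:55

Final answer: 12:55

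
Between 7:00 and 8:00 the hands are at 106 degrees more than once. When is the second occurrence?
At t minutes past 7:00, the hour hand is at 30 x 7 + 0.5t degrees and the minute hand is at 6t degrees.
The smaller angle between them is 106 degrees when |30H - 5.5t| = 106 or |30H - 5.5t| = 254.
With H = 7, solve 30 x 7 - 5.5t = +/- target for each target:
  t = (30 x 7 - 106) / 5.5 = 18.91
  t = (30 x 7 + 106) / 5.5 = 57.45
  t = (30 x 7 - 254) / 5.5 = -8 (outside (0, 60))
  t = (30 x 7 + 254) / 5.5 = 84.36 (outside (0, 60))
Valid solutions in (0, 60): {18.91, 57.45} minutes.
The second occurrence is t = 57.45 minutes.
The hands form a 106-degree angle at 57.45 minutes past 7:00.

Final answer: 57.45 minutes past 7:00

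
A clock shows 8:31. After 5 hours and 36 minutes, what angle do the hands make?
First find the time 5 hours and 36 minutes after 8:31.
Total minutes: 8 x 60 + 31 + 5 x 60 + 36 = 847.
847 mod 720 = 127 minutes = 2:07.
Now compute the angle at 2:07:
Hour hand: 2 x 30 + 7 x 0.5 = 63.5 degrees
Minute hand: 7 x 6 = 42 degrees
Difference: |63.5 - 42| = 21.5 degrees
The angle is 21.5 degrees

Final answer: 21.5 degrees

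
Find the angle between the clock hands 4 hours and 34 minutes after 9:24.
First find the time 4 hours and 34 minutes after 9:24.
Total minutes: 9 x 60 + 24 + 4 x 60 + 34 = 838.
838 mod 720 = 118 minutes = 1:58.
Now compute the angle at 1:58:
Hour hand: 1 x 30 + 58 x 0.5 = 59 degrees
Minute hand: 58 x 6 = 348 degrees
Difference: |59 - 348| = 289 degrees
Smaller angle: 360 - 289 = 71 degrees

Final answer: 71 degrees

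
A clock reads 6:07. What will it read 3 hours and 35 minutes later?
Starting time: 6:07
Adding 35 minutes to 7 minutes: 7 + 35 = 42 minutes
Adding 3 hours: 6 + 3 = 9
Final time: 9:42

Final answer: 9:42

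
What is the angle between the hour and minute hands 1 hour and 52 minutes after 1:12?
First find the time 1 hour and 52 minutes after 1:12.
Total minutes: 1 x 60 + 12 + 1 x 60 + 52 = 184.
184 mod 720 = 184 minutes = 3:04.
Now compute the angle at 3:04:
Hour hand: 3 x 30 + 4 x 0.5 = 92 degrees
Minute hand: 4 x 6 = 24 degrees
Difference: |92 - 24| = 68 degrees
The angle is 68 degrees

Final answer: 68 degrees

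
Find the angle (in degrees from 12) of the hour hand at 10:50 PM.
The hour hand moves 30 degrees per hour and 0.5 degrees per minute.
At 10:50: (10) x 30 + 50 x 0.5 = 300 + 25 = 325 degrees

Final answer: 325 degrees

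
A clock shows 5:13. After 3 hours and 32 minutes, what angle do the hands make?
First find the time 3 hours and 32 minutes after 5:13.
Total minutes: 5 x 60 + 13 + 3 x 60 + 32 = 525.
525 mod 720 = 525 minutes = 8:45.
Now compute the angle at 8:45:
Hour hand: 8 x 30 + 45 x 0.5 = 262.5 degrees
Minute hand: 45 x 6 = 270 degrees
Difference: |262.5 - 270| = 7.5 degrees
The angle is 7.5 degrees

Final answer: 7.5 degrees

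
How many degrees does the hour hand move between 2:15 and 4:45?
The hour hand moves 0.5 degrees per minute.
Time elapsed: 4:45 - 2:15 = 150 minutes
Angular displacement: 150 x 0.5 = 75 degrees

Final answer: 75 degrees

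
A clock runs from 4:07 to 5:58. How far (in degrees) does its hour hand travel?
The hour hand moves 0.5 degrees per minute.
Time elapsed: 5:58 - 4:07 = 111 minutes
Angular displacement: 111 x 0.5 = 55.5 degrees

Final answer: 55.5 degrees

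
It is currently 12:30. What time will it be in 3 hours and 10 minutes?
Starting time: 12:30
Adding 10 minutes to 30 minutes: 30 + 10 = 40 minutes
Adding 3 hours: 12 + 3 = 15 - 12 = 3
Final time: 3:40

Final answer: 3:40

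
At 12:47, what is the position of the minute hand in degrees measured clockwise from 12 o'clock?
The minute hand moves 6 degrees per minute.
At 12:47: 47 x 6 = 282 degrees

Final answer: 282 degrees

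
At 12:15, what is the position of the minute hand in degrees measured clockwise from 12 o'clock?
The minute hand moves 6 degrees per minute.
At 12:15: 15 x 6 = 90 degrees

Final answer: 90 degrees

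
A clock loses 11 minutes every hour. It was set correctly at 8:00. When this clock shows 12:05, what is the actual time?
For every 60 true minutes, the faulty clock advances 49 minutes, so 1 faulty-clock minute corresponds to 60/49 true minutes.
From 8:00 to 12:05 on the faulty dial is 245 minutes.
True elapsed: 245 x 60/49 = 300 minutes = 5 hours.
True time: 8:00 + 5 hours = 1:00.

Final answer: 1:00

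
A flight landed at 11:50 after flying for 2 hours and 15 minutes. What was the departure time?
Starting time: 11:50 = 710 total minutes past 12:00
Subtracting: 2 hours and 15 minutes = 135 minutes
710 - 135 = 575 minutes
= 9 hours and 35 minutes past 12:00 = 9:35

Final answer: 9:35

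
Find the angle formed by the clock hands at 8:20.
Hour hand position: 8 x 30 + 20 x 0.5 = 250 degrees
Minute hand position: 20 x 6 = 120 degrees
Difference: |250 - 120| = 130 degrees
The angle between the hands is 130 degrees

Final answer: 130 degrees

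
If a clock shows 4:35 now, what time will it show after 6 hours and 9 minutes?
Starting time: 4:35
Adding 9 minutes to 35 minutes: 35 + 9 = 44 minutes
Adding 6 hours: 4 + 6 = 10
Final time: 10:44

Final answer: 10:44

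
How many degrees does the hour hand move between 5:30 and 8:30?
The hour hand moves 0.5 degrees per minute.
Time elapsed: 8:30 - 5:30 = 180 minutes
Angular displacement: 180 x 0.5 = 90 degrees

Final answer: 90 degrees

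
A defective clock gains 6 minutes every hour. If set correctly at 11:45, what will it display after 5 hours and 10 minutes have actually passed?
For every 60 true minutes, the faulty clock advances 60 + 6 = 66 minutes.
True elapsed: 5 hours and 10 minutes = 310 minutes.
Faulty clock advances: 310 x 66/60 = 341 minutes (drift: 31 minutes ahead).
Shown time: 11:45 + 341 minutes = 5:26.

Final answer: 5:26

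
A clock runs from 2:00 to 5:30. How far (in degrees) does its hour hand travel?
The hour hand moves 0.5 degrees per minute.
Time elapsed: 5:30 - 2:00 = 210 minutes
Angular displacement: 210 x 0.5 = 105 degrees

Final answer: 105 degrees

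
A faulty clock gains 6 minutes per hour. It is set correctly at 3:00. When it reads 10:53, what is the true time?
For every 60 true minutes, the faulty clock advances 66 minutes, so 1 faulty-clock minute corresponds to 60/66 true minutes.
From 3:00 to 10:53 on the faulty dial is 473 minutes.
True elapsed: 473 x 60/66 = 430 minutes = 7 hours and 10 minutes.
True time: 3:00 + 7 hours and 10 minutes = 10:10.

Final answer: 10:10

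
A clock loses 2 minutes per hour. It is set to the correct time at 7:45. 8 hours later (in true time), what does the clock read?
For every 60 true minutes, the faulty clock advances 60 - 2 = 58 minutes.
True elapsed: 8 hours = 480 minutes.
Faulty clock advances: 480 x 58/60 = 464 minutes (drift: 16 minutes behind).
Shown time: 7:45 + 464 minutes = 3:29.

Final answer: 3:29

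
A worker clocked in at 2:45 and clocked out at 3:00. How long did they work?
From 2:45 to 3:00:
(3 x 60 + 0) - (2 x 60 + 45) = 180 - 165 = 15 minutes
= 15 minutes

Final answer: 15 minutes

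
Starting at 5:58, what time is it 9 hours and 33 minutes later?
Starting time: 5:58
Adding 33 minutes to 58 minutes: 58 + 33 = 91 minutes = 1 hour and 31 minutes
Adding 9 hours: 5 + 9 + 1 (carry) = 15 - 12 = 3
Final time: 3:31

Final answer: 3:31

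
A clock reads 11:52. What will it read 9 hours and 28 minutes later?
Starting time: 11:52
Adding 28 minutes to 52 minutes: 52 + 28 = 80 minutes = 1 hour and 20 minutes
Adding 9 hours: 11 + 9 + 1 (carry) = 21 - 12 = 9
Final time: 9:20

Final answer: 9:20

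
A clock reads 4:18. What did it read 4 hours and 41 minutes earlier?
Starting time: 4:18 = 258 total minutes past 12:00
Subtracting: 4 hours and 41 minutes = 281 minutes
258 - 281 = -23 (negative, add 12 hours = 720) = 697 minutes
= 11 hours and 37 minutes past 12:00 = 11:37

Final answer: 11:37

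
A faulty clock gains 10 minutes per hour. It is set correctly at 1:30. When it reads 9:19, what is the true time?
For every 60 true minutes, the faulty clock advances 70 minutes, so 1 faulty-clock minute corresponds to 60/70 true minutes.
From 1:30 to 9:19 on the faulty dial is 469 minutes.
True elapsed: 469 x 60/70 = 402 minutes = 6 hours and 42 minutes.
True time: 1:30 + 6 hours and 42 minutes = 8:12.

Final answer: 8:12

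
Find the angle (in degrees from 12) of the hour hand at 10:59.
The hour hand moves 30 degrees per hour and 0.5 degrees per minute.
At 10:59: (10) x 30 + 59 x 0.5 = 300 + 29.5 = 329.5 degrees

Final answer: 329.5 degrees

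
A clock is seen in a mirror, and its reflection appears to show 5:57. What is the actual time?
Reflection across the vertical (12-6) axis maps a hand at angle A degrees to (360 - A) degrees, which sends a reading of T minutes past 12:00 to (720 - T) minutes past 12:00.
Mirror reads 5:57 = 357 minutes past 12:00.
Actual time: (720 - 357) mod 720 = 363 minutes = 6:03.

Final answer: 6:03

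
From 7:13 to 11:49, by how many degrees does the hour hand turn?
The hour hand moves 0.5 degrees per minute.
Time elapsed: 11:49 - 7:13 = 276 minutes
Angular displacement: 276 x 0.5 = 138 degrees

Final answer: 138 degrees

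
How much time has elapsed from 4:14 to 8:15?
From 4:14 to 8:15:
(8 x 60 + 15) - (4 x 60 + 14) = 495 - 254 = 241 minutes
= 4 hours and 1 minute

Final answer: 4 hours and 1 minute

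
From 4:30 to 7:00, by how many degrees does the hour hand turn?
The hour hand moves 0.5 degrees per minute.
Time elapsed: 7:00 - 4:30 = 150 minutes
Angular displacement: 150 x 0.5 = 75 degrees

Final answer: 75 degrees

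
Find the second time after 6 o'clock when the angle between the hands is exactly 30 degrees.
At t minutes past 6:00, the hour hand is at 30 x 6 + 0.5t degrees and the minute hand is at 6t degrees.
The smaller angle between them is 30 degrees when |30H - 5.5t| = 30 or |30H - 5.5t| = 330.
With H = 6, solve 30 x 6 - 5.5t = +/- target for each target:
  t = (30 x 6 - 30) / 5.5 = 27.27
  t = (30 x 6 + 30) / 5.5 = 38.18
  t = (30 x 6 - 330) / 5.5 = -27.27 (outside (0, 60))
  t = (30 x 6 + 330) / 5.5 = 92.73 (outside (0, 60))
Valid solutions in (0, 60): {27.27, 38.18} minutes.
The second occurrence is t = 38.18 minutes.
The hands form a 30-degree angle at 38.18 minutes past 6:00.

Final answer: 38.18 minutes past 6:00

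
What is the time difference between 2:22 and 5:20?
From 2:22 to 5:20:
(5 x 60 + 20) - (2 x 60 + 22) = 320 - 142 = 178 minutes
= 2 hours and 58 minutes

Final answer: 2 hours and 58 minutes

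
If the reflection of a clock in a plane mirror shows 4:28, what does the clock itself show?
Reflection across the vertical (12-6) axis maps a hand at angle A degrees to (360 - A) degrees, which sends a reading of T minutes past 12:00 to (720 - T) minutes past 12:00.
Mirror reads 4:28 = 268 minutes past 12:00.
Actual time: (720 - 268) mod 720 = 452 minutes = 7:32.

Final answer: 7:32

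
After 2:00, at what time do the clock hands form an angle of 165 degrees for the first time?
At t minutes past 2:00, the hour hand is at 30 x 2 + 0.5t degrees and the minute hand is at 6t degrees.
The smaller angle between them is 165 degrees when |30H - 5.5t| = 165 or |30H - 5.5t| = 195.
With H = 2, solve 30 x 2 - 5.5t = +/- target for each target:
  t = (30 x 2 - 165) / 5.5 = -19.09 (outside (0, 60))
  t = (30 x 2 + 165) / 5.5 = 40.91
  t = (30 x 2 - 195) / 5.5 = -24.55 (outside (0, 60))
  t = (30 x 2 + 195) / 5.5 = 46.36
Valid solutions in (0, 60): {40.91, 46.36} minutes.
The first occurrence is t = 40.91 minutes.
The hands form a 165-degree angle at 40.91 minutes past 2:00.

Final answer: 40.91 minutes past 2:00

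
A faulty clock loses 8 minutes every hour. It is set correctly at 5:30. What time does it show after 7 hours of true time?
For every 60 true minutes, the faulty clock advances 60 - 8 = 52 minutes.
True elapsed: 7 hours = 420 minutes.
Faulty clock advances: 420 x 52/60 = 364 minutes (drift: 56 minutes behind).
Shown time: 5:30 + 364 minutes = 11:34.

Final answer: 11:34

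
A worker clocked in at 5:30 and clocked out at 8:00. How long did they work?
From 5:30 to 8:00:
(8 x 60 + 0) - (5 x 60 + 30) = 480 - 330 = 150 minutes
= 2 hours and 30 minutes

Final answer: 2 hours and 30 minutes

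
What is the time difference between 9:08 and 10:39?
From 9:08 to 10:39:
(10 x 60 + 39) - (9 x 60 + 8) = 639 - 548 = 91 minutes
= 1 hour and 31 minutes

Final answer: 1 hour and 31 minutes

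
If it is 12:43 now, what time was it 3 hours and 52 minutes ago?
Starting time: 12:43 = 43 total minutes past 12:00
Subtracting: 3 hours and 52 minutes = 232 minutes
43 - 232 = -189 (negative, add 12 hours = 720) = 531 minutes
= 8 hours and 51 minutes past 12:00 = 8:51

Final answer: 8:51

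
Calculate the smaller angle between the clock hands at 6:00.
Hour hand position: 6 x 30 + 0 x 0.5 = 180 degrees
Minute hand position: 0 x 6 = 0 degrees
Difference: |180 - 0| = 180 degrees
The angle between the hands is 180 degrees

Final answer: 180 degrees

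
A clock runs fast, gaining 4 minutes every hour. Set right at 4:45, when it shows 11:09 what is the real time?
For every 60 true minutes, the faulty clock advances 64 minutes, so 1 faulty-clock minute corresponds to 60/64 true minutes.
From 4:45 to 11:09 on the faulty dial is 384 minutes.
True elapsed: 384 x 60/64 = 360 minutes = 6 hours.
True time: 4:45 + 6 hours = 10:45.

Final answer: 10:45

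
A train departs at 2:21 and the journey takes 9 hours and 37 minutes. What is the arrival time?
Starting time: 2:21
Adding 37 minutes to 21 minutes: 21 + 37 = 58 minutes
Adding 9 hours: 2 + 9 = 11
Final time: 11:58

Final answer: 11:58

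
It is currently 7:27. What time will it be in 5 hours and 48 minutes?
Starting time: 7:27
Adding 48 minutes to 27 minutes: 27 + 48 = 75 minutes = 1 hour and 15 minutes
Adding 5 hours: 7 + 5 + 1 (carry) = 13 - 12 = 1
Final time: 1:15

Final answer: 1:15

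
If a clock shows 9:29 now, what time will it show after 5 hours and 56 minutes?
Starting time: 9:29
Adding 56 minutes to 29 minutes: 29 + 56 = 85 minutes = 1 hour and 25 minutes
Adding 5 hours: 9 + 5 + 1 (carry) = 15 - 12 = 3
Final time: 3:25

Final answer: 3:25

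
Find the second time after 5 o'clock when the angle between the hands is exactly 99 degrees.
At t minutes past 5:00, the hour hand is at 30 x 5 + 0.5t degrees and the minute hand is at 6t degrees.
The smaller angle between them is 99 degrees when |30H - 5.5t| = 99 or |30H - 5.5t| = 261.
With H = 5, solve 30 x 5 - 5.5t = +/- target for each target:
  t = (30 x 5 - 99) / 5.5 = 9.27
  t = (30 x 5 + 99) / 5.5 = 45.27
  t = (30 x 5 - 261) / 5.5 = -20.18 (outside (0, 60))
  t = (30 x 5 + 261) / 5.5 = 74.73 (outside (0, 60))
Valid solutions in (0, 60): {9.27, 45.27} minutes.
The second occurrence is t = 45.27 minutes.
The hands form a 99-degree angle at 45.27 minutes past 5:00.

Final answer: 45.27 minutes past 5:00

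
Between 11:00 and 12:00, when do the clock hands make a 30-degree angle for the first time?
At t minutes past 11:00, the hour hand is at 30 x 11 + 0.5t degrees and the minute hand is at 6t degrees.
The smaller angle between them is 30 degrees when |30H - 5.5t| = 30 or |30H - 5.5t| = 330.
With H = 11, solve 30 x 11 - 5.5t = +/- target for each target:
  t = (30 x 11 - 30) / 5.5 = 54.55
  t = (30 x 11 + 30) / 5.5 = 65.45 (outside (0, 60))
  t = (30 x 11 - 330) / 5.5 = 0 (outside (0, 60))
  t = (30 x 11 + 330) / 5.5 = 120 (outside (0, 60))
Valid solutions in (0, 60): {54.55} minutes.
The first occurrence is t = 54.55 minutes.
The hands form a 30-degree angle at 54.55 minutes past 11:00.

Final answer: 54.55 minutes past 11:00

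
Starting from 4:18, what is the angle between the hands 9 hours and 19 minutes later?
First find the time 9 hours and 19 minutes after 4:18.
Total minutes: 4 x 60 + 18 + 9 x 60 + 19 = 817.
817 mod 720 = 97 minutes = 1:37.
Now compute the angle at 1:37:
Hour hand: 1 x 30 + 37 x 0.5 = 48.5 degrees
Minute hand: 37 x 6 = 222 degrees
Difference: |48.5 - 222| = 173.5 degrees
The angle is 173.5 degrees

Final answer: 173.5 degrees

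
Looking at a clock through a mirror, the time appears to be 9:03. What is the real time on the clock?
Reflection across the vertical (12-6) axis maps a hand at angle A degrees to (360 - A) degrees, which sends a reading of T minutes past 12:00 to (720 - T) minutes past 12:00.
Mirror reads 9:03 = 543 minutes past 12:00.
Actual time: (720 - 543) mod 720 = 177 minutes = 2:57.

Final answer: 2:57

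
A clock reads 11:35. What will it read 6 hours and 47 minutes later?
Starting time: 11:35
Adding 47 minutes to 35 minutes: 35 + 47 = 82 minutes = 1 hour and 22 minutes
Adding 6 hours: 11 + 6 + 1 (carry) = 18 - 12 = 6
Final time: 6:22

Final answer: 6:22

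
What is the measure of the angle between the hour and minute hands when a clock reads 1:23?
Hour hand position: 1 x 30 + 23 x 0.5 = 41.5 degrees
Minute hand position: 23 x 6 = 138 degrees
Difference: |41.5 - 138| = 96.5 degrees
The angle between the hands is 96.5 degrees

Final answer: 96.5 degrees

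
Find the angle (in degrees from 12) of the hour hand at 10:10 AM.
The hour hand moves 30 degrees per hour and 0.5 degrees per minute.
At 10:10: (10) x 30 + 10 x 0.5 = 300 + 5 = 305 degrees

Final answer: 305 degrees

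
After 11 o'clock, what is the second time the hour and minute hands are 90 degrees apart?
At t minutes past 11:00, the hour hand is at 30 x 11 + 0.5t degrees and the minute hand is at 6t degrees.
The smaller angle between them is 90 degrees when |30H - 5.5t| = 90 or |30H - 5.5t| = 270.
With H = 11, solve 30 x 11 - 5.5t = +/- target for each target:
  t = (30 x 11 - 90) / 5.5 = 43.64
  t = (30 x 11 + 90) / 5.5 = 76.36 (outside (0, 60))
  t = (30 x 11 - 270) / 5.5 = 10.91
  t = (30 x 11 + 270) / 5.5 = 109.09 (outside (0, 60))
Valid solutions in (0, 60): {10.91, 43.64} minutes.
The second occurrence is t = 43.64 minutes.
The hands form a 90-degree angle at 43.64 minutes past 11:00.

Final answer: 43.64 minutes past 11:00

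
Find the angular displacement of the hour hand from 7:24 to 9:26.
The hour hand moves 0.5 degrees per minute.
Time elapsed: 9:26 - 7:24 = 122 minutes
Angular displacement: 122 x 0.5 = 61 degrees

Final answer: 61 degrees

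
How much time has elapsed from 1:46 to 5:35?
From 1:46 to 5:35:
(5 x 60 + 35) - (1 x 60 + 46) = 335 - 106 = 229 minutes
= 3 hours and 49 minutes

Final answer: 3 hours and 49 minutes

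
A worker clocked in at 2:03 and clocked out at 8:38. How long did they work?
From 2:03 to 8:38:
(8 x 60 + 38) - (2 x 60 + 3) = 518 - 123 = 395 minutes
= 6 hours and 35 minutes

Final answer: 6 hours and 35 minutes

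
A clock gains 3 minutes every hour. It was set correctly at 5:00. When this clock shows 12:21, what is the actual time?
For every 60 true minutes, the faulty clock advances 63 minutes, so 1 faulty-clock minute corresponds to 60/63 true minutes.
From 5:00 to 12:21 on the faulty dial is 441 minutes.
True elapsed: 441 x 60/63 = 420 minutes = 7 hours.
True time: 5:00 + 7 hours = 12:00.

Final answer: 12:00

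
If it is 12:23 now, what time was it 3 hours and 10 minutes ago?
Starting time: 12:23 = 23 total minutes past 12:00
Subtracting: 3 hours and 10 minutes = 190 minutes
23 - 190 = -167 (negative, add 12 hours = 720) = 553 minutes
= 9 hours and 13 minutes past 12:00 = 9:13

Final answer: 9:13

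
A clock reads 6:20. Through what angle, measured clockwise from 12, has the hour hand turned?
The hour hand moves 30 degrees per hour and 0.5 degrees per minute.
At 6:20: (6) x 30 + 20 x 0.5 = 180 + 10 = 190 degrees

Final answer: 190 degrees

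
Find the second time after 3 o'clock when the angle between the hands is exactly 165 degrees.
At t minutes past 3:00, the hour hand is at 30 x 3 + 0.5t degrees and the minute hand is at 6t degrees.
The smaller angle between them is 165 degrees when |30H - 5.5t| = 165 or |30H - 5.5t| = 195.
With H = 3, solve 30 x 3 - 5.5t = +/- target for each target:
  t = (30 x 3 - 165) / 5.5 = -13.64 (outside (0, 60))
  t = (30 x 3 + 165) / 5.5 = 46.36
  t = (30 x 3 - 195) / 5.5 = -19.09 (outside (0, 60))
  t = (30 x 3 + 195) / 5.5 = 51.82
Valid solutions in (0, 60): {46.36, 51.82} minutes.
The second occurrence is t = 51.82 minutes.
The hands form a 165-degree angle at 51.82 minutes past 3:00.

Final answer: 51.82 minutes past 3:00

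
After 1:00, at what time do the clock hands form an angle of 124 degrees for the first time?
At t minutes past 1:00, the hour hand is at 30 x 1 + 0.5t degrees and the minute hand is at 6t degrees.
The smaller angle between them is 124 degrees when |30H - 5.5t| = 124 or |30H - 5.5t| = 236.
With H = 1, solve 30 x 1 - 5.5t = +/- target for each target:
  t = (30 x 1 - 124) / 5.5 = -17.09 (outside (0, 60))
  t = (30 x 1 + 124) / 5.5 = 28
  t = (30 x 1 - 236) / 5.5 = -37.45 (outside (0, 60))
  t = (30 x 1 + 236) / 5.5 = 48.36
Valid solutions in (0, 60): {28, 48.36} minutes.
The first occurrence is t = 28 minutes.
The hands form a 124-degree angle at 28 minutes past 1:00.

Final answer: 28 minutes past 1:00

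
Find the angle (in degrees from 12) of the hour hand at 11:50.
The hour hand moves 30 degrees per hour and 0.5 degrees per minute.
At 11:50: (11) x 30 + 50 x 0.5 = 330 + 25 = 355 degrees

Final answer: 355 degrees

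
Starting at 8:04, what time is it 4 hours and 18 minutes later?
Starting time: 8:04
Adding 18 minutes to 4 minutes: 4 + 18 = 22 minutes
Adding 4 hours: 8 + 4 = 12
Final time: 12:22

Final answer: 12:22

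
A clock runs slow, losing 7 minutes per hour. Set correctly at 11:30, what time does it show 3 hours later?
For every 60 true minutes, the faulty clock advances 60 - 7 = 53 minutes.
True elapsed: 3 hours = 180 minutes.
Faulty clock advances: 180 x 53/60 = 159 minutes (drift: 21 minutes behind).
Shown time: 11:30 + 159 minutes = 2:09.

Final answer: 2:09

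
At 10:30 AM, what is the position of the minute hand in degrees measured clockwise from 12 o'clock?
The minute hand moves 6 degrees per minute.
At 10:30: 30 x 6 = 180 degrees

Final answer: 180 degrees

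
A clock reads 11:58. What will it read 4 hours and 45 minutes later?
Starting time: 11:58
Adding 45 minutes to 58 minutes: 58 + 45 = 103 minutes = 1 hour and 43 minutes
Adding 4 hours: 11 + 4 + 1 (carry) = 16 - 12 = 4
Final time: 4:43

Final answer: 4:43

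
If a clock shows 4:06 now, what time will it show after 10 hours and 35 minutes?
Starting time: 4:06
Adding 35 minutes to 6 minutes: 6 + 35 = 41 minutes
Adding 10 hours: 4 + 10 = 14 - 12 = 2
Final time: 2:41

Final answer: 2:41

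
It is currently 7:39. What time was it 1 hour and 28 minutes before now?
Starting time: 7:39 = 459 total minutes past 12:00
Subtracting: 1 hour and 28 minutes = 88 minutes
459 - 88 = 371 minutes
= 6 hours and 11 minutes past 12:00 = 6:11

Final answer: 6:11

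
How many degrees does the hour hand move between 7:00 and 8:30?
The hour hand moves 0.5 degrees per minute.
Time elapsed: 8:30 - 7:00 = 90 minutes
Angular displacement: 90 x 0.5 = 45 degrees

Final answer: 45 degrees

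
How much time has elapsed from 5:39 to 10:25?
From 5:39 to 10:25:
(10 x 60 + 25) - (5 x 60 + 39) = 625 - 339 = 286 minutes
= 4 hours and 46 minutes

Final answer: 4 hours and 46 minutes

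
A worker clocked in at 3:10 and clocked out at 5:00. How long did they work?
From 3:10 to 5:00:
(5 x 60 + 0) - (3 x 60 + 10) = 300 - 190 = 110 minutes
= 1 hour and 50 minutes

Final answer: 1 hour and 50 minutes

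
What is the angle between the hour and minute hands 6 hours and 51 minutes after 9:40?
First find the time 6 hours and 51 minutes after 9:40.
Total minutes: 9 x 60 + 40 + 6 x 60 + 51 = 991.
991 mod 720 = 271 minutes = 4:31.
Now compute the angle at 4:31:
Hour hand: 4 x 30 + 31 x 0.5 = 135.5 degrees
Minute hand: 31 x 6 = 186 degrees
Difference: |135.5 - 186| = 50.5 degrees
The angle is 50.5 degrees

Final answer: 50.5 degrees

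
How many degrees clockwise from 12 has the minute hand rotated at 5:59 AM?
The minute hand moves 6 degrees per minute.
At 5:59: 59 x 6 = 354 degrees

Final answer: 354 degrees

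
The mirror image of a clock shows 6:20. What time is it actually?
Reflection across the vertical (12-6) axis maps a hand at angle A degrees to (360 - A) degrees, which sends a reading of T minutes past 12:00 to (720 - T) minutes past 12:00.
Mirror reads 6:20 = 380 minutes past 12:00.
Actual time: (720 - 380) mod 720 = 340 minutes = 5:40.

Final answer: 5:40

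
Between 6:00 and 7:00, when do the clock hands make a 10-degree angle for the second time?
At t minutes past 6:00, the hour hand is at 30 x 6 + 0.5t degrees and the minute hand is at 6t degrees.
The smaller angle between them is 10 degrees when |30H - 5.5t| = 10 or |30H - 5.5t| = 350.
With H = 6, solve 30 x 6 - 5.5t = +/- target for each target:
  t = (30 x 6 - 10) / 5.5 = 30.91
  t = (30 x 6 + 10) / 5.5 = 34.55
  t = (30 x 6 - 350) / 5.5 = -30.91 (outside (0, 60))
  t = (30 x 6 + 350) / 5.5 = 96.36 (outside (0, 60))
Valid solutions in (0, 60): {30.91, 34.55} minutes.
The second occurrence is t = 34.55 minutes.
The hands form a 10-degree angle at 34.55 minutes past 6:00.

Final answer: 34.55 minutes past 6:00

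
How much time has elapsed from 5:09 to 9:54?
From 5:09 to 9:54:
(9 x 60 + 54) - (5 x 60 + 9) = 594 - 309 = 285 minutes
= 4 hours and 45 minutes

Final answer: 4 hours and 45 minutes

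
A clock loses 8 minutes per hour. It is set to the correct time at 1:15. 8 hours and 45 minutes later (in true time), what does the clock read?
For every 60 true minutes, the faulty clock advances 60 - 8 = 52 minutes.
True elapsed: 8 hours and 45 minutes = 525 minutes.
Faulty clock advances: 525 x 52/60 = 455 minutes (drift: 70 minutes behind).
Shown time: 1:15 + 455 minutes = 8:50.

Final answer: 8:50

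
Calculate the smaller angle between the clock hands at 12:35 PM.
Hour hand position: 0 x 30 + 35 x 0.5 = 17.5 degrees
Minute hand position: 35 x 6 = 210 degrees
Difference: |17.5 - 210| = 192.5 degrees
Since 192.5 > 180, the smaller angle is 360 - 192.5 = 167.5 degrees

Final answer: 167.5 degrees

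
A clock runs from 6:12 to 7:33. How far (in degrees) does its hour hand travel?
The hour hand moves 0.5 degrees per minute.
Time elapsed: 7:33 - 6:12 = 81 minutes
Angular displacement: 81 x 0.5 = 40.5 degrees

Final answer: 40.5 degrees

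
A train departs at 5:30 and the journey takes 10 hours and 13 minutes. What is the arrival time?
Starting time: 5:30
Adding 13 minutes to 30 minutes: 30 + 13 = 43 minutes
Adding 10 hours: 5 + 10 = 15 - 12 = 3
Final time: 3:43

Final answer: 3:43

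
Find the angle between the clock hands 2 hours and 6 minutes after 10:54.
First find the time 2 hours and 6 minutes after 10:54.
Total minutes: 10 x 60 + 54 + 2 x 60 + 6 = 780.
780 mod 720 = 60 minutes = 1:00.
Now compute the angle at 1:00:
Hour hand: 1 x 30 + 0 x 0.5 = 30 degrees
Minute hand: 0 x 6 = 0 degrees
Difference: |30 - 0| = 30 degrees
The angle is 30 degrees

Final answer: 30 degrees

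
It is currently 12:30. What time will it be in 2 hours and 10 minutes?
Starting time: 12:30
Adding 10 minutes to 30 minutes: 30 + 10 = 40 minutes
Adding 2 hours: 12 + 2 = 14 - 12 = 2
Final time: 2:40

Final answer: 2:40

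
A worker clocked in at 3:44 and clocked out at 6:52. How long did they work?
From 3:44 to 6:52:
(6 x 60 + 52) - (3 x 60 + 44) = 412 - 224 = 188 minutes
= 3 hours and 8 minutes

Final answer: 3 hours and 8 minutes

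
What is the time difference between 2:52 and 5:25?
From 2:52 to 5:25:
(5 x 60 + 25) - (2 x 60 + 52) = 325 - 172 = 153 minutes
= 2 hours and 33 minutes

Final answer: 2 hours and 33 minutes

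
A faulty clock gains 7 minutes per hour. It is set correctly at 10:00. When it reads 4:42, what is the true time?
For every 60 true minutes, the faulty clock advances 67 minutes, so 1 faulty-clock minute corresponds to 60/67 true minutes.
From 10:00 to 4:42 on the faulty dial is 402 minutes.
True elapsed: 402 x 60/67 = 360 minutes = 6 hours.
True time: 10:00 + 6 hours = 4:00.

Final answer: 4:00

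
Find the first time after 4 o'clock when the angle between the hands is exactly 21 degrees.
At t minutes past 4:00, the hour hand is at 30 x 4 + 0.5t degrees and the minute hand is at 6t degrees.
The smaller angle between them is 21 degrees when |30H - 5.5t| = 21 or |30H - 5.5t| = 339.
With H = 4, solve 30 x 4 - 5.5t = +/- target for each target:
  t = (30 x 4 - 21) / 5.5 = 18
  t = (30 x 4 + 21) / 5.5 = 25.64
  t = (30 x 4 - 339) / 5.5 = -39.82 (outside (0, 60))
  t = (30 x 4 + 339) / 5.5 = 83.45 (outside (0, 60))
Valid solutions in (0, 60): {18, 25.64} minutes.
The first occurrence is t = 18 minutes.
The hands form a 21-degree angle at 18 minutes past 4:00.

Final answer: 18 minutes past 4:00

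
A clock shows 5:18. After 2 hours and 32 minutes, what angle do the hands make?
First find the time 2 hours and 32 minutes after 5:18.
Total minutes: 5 x 60 + 18 + 2 x 60 + 32 = 470.
470 mod 720 = 470 minutes = 7:50.
Now compute the angle at 7:50:
Hour hand: 7 x 30 + 50 x 0.5 = 235 degrees
Minute hand: 50 x 6 = 300 degrees
Difference: |235 - 300| = 65 degrees
The angle is 65 degrees

Final answer: 65 degrees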